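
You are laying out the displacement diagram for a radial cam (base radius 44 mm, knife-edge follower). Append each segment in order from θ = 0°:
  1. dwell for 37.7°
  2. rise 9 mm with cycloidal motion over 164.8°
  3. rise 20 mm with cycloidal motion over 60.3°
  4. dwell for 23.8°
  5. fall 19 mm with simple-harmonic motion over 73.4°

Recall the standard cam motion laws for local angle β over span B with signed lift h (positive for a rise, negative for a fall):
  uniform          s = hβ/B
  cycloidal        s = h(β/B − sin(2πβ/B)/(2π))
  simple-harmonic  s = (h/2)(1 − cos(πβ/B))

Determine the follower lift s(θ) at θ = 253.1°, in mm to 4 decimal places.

seg 1 [0°–37.7°] dwell: s stays 0.0000
seg 2 [37.7°–202.5°] cycloidal, h=9: full span → s += 9 → s = 9.0000
seg 3 [202.5°–262.8°] cycloidal, h=20: θ=253.1° here. β=50.6, B=60.3. 20·(0.8391 − sin(2π·0.8391)/(2π)) = 19.4795 → s = 28.4795

28.4795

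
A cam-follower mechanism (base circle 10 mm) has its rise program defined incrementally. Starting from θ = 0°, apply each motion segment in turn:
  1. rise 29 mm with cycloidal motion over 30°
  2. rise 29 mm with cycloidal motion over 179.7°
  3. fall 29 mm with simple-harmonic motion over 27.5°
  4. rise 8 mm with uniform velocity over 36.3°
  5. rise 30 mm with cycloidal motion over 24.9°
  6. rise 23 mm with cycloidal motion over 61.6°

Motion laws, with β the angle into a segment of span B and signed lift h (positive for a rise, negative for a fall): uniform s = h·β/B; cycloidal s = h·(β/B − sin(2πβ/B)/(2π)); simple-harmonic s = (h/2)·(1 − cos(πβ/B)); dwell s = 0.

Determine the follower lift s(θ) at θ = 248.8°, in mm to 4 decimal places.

seg 1 [0°–30°] cycloidal, h=29: full span → s += 29 → s = 29.0000
seg 2 [30°–209.7°] cycloidal, h=29: full span → s += 29 → s = 58.0000
seg 3 [209.7°–237.2°] simple-harmonic, h=-29: full span → s += -29 → s = 29.0000
seg 4 [237.2°–273.5°] uniform, h=8: θ=248.8° here. β=11.6, B=36.3. 8·11.6/36.3 = 2.5565 → s = 31.5565

31.5565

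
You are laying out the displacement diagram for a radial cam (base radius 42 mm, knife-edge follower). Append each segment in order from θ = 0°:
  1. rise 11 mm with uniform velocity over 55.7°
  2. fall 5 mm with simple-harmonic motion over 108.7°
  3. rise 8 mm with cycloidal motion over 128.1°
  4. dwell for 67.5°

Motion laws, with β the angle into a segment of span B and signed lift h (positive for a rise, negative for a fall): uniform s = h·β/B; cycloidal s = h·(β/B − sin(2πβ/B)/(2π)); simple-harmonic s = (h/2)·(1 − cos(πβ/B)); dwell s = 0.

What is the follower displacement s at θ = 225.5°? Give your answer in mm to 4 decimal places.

seg 1 [0°–55.7°] uniform, h=11: full span → s += 11 → s = 11.0000
seg 2 [55.7°–164.4°] simple-harmonic, h=-5: full span → s += -5 → s = 6.0000
seg 3 [164.4°–292.5°] cycloidal, h=8: θ=225.5° here. β=61.1, B=128.1. 8·(0.4770 − sin(2π·0.4770)/(2π)) = 3.6322 → s = 9.6322

9.6322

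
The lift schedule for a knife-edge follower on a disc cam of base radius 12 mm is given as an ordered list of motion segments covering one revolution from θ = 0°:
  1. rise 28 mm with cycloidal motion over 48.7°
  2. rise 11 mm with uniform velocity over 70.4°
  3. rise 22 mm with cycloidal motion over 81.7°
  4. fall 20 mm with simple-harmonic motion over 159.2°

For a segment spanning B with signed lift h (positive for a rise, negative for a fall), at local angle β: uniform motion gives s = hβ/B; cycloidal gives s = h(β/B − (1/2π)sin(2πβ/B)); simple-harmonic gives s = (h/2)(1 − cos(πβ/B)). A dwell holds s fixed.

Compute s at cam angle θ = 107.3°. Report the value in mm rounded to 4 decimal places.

seg 1 [0°–48.7°] cycloidal, h=28: full span → s += 28 → s = 28.0000
seg 2 [48.7°–119.1°] uniform, h=11: θ=107.3° here. β=58.6, B=70.4. 11·58.6/70.4 = 9.1562 → s = 37.1562

37.1562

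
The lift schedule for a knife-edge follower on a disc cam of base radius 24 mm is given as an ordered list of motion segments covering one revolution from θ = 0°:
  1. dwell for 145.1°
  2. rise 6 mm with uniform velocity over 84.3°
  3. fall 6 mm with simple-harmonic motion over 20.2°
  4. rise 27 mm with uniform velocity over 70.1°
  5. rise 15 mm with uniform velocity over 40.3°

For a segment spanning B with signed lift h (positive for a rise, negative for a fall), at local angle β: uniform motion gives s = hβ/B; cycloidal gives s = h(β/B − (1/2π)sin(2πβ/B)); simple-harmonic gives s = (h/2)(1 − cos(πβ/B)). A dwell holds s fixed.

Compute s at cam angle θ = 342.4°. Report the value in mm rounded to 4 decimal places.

seg 1 [0°–145.1°] dwell: s stays 0.0000
seg 2 [145.1°–229.4°] uniform, h=6: full span → s += 6 → s = 6.0000
seg 3 [229.4°–249.6°] simple-harmonic, h=-6: full span → s += -6 → s = 0.0000
seg 4 [249.6°–319.7°] uniform, h=27: full span → s += 27 → s = 27.0000
seg 5 [319.7°–360°] uniform, h=15: θ=342.4° here. β=22.7, B=40.3. 15·22.7/40.3 = 8.4491 → s = 35.4491

35.4491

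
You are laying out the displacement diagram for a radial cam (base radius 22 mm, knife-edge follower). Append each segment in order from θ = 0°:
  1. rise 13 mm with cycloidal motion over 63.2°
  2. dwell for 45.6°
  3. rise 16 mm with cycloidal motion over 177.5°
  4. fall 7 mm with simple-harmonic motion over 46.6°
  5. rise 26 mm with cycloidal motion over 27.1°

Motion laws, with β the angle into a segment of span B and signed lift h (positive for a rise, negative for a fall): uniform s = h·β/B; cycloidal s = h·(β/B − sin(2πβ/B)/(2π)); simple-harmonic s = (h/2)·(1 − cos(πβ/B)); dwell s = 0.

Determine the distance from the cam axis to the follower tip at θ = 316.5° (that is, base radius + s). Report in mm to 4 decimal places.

seg 1 [0°–63.2°] cycloidal, h=13: full span → s += 13 → s = 13.0000
seg 2 [63.2°–108.8°] dwell: s stays 13.0000
seg 3 [108.8°–286.3°] cycloidal, h=16: full span → s += 16 → s = 29.0000
seg 4 [286.3°–332.9°] simple-harmonic, h=-7: θ=316.5° here. β=30.2, B=46.6. -7/2·(1 − cos(π·0.6481)) = -5.0700 → s = 23.9300
radial distance = base radius + s = 22 + 23.9300 = 45.9300

45.9300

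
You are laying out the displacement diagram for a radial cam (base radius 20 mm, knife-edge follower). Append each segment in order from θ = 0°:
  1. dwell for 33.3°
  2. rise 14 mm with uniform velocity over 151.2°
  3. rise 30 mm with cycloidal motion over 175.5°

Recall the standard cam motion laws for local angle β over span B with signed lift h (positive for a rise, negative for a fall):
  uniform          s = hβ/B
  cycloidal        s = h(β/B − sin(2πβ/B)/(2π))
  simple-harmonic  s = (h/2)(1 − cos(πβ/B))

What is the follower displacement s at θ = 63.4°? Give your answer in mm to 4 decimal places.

seg 1 [0°–33.3°] dwell: s stays 0.0000
seg 2 [33.3°–184.5°] uniform, h=14: θ=63.4° here. β=30.1, B=151.2. 14·30.1/151.2 = 2.7870 → s = 2.7870

2.7870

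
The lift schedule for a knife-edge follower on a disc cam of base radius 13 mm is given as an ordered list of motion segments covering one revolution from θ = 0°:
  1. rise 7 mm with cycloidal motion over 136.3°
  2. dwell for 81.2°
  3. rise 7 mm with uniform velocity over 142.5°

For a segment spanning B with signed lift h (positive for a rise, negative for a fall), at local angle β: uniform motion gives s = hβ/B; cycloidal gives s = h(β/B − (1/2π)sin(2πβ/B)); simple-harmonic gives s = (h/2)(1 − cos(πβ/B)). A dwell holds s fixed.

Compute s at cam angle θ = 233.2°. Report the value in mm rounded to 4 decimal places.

seg 1 [0°–136.3°] cycloidal, h=7: full span → s += 7 → s = 7.0000
seg 2 [136.3°–217.5°] dwell: s stays 7.0000
seg 3 [217.5°–360°] uniform, h=7: θ=233.2° here. β=15.7, B=142.5. 7·15.7/142.5 = 0.7712 → s = 7.7712

7.7712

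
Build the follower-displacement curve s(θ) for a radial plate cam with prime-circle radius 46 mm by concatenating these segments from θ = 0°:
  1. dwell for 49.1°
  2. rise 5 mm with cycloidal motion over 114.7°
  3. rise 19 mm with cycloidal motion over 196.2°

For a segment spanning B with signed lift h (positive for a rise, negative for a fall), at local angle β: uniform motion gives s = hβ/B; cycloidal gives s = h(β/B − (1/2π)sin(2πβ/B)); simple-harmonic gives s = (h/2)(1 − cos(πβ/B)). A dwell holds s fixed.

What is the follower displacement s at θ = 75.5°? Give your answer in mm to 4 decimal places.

seg 1 [0°–49.1°] dwell: s stays 0.0000
seg 2 [49.1°–163.8°] cycloidal, h=5: θ=75.5° here. β=26.4, B=114.7. 5·(0.2302 − sin(2π·0.2302)/(2π)) = 0.3612 → s = 0.3612

0.3612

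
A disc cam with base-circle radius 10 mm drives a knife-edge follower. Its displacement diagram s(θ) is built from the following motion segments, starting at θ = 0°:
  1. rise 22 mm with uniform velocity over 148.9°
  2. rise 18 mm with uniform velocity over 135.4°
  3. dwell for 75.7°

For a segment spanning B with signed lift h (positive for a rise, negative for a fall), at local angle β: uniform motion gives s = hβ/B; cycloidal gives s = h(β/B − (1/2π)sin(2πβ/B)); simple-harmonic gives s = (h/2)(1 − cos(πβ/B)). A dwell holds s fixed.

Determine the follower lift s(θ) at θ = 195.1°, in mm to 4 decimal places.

seg 1 [0°–148.9°] uniform, h=22: full span → s += 22 → s = 22.0000
seg 2 [148.9°–284.3°] uniform, h=18: θ=195.1° here. β=46.2, B=135.4. 18·46.2/135.4 = 6.1418 → s = 28.1418

28.1418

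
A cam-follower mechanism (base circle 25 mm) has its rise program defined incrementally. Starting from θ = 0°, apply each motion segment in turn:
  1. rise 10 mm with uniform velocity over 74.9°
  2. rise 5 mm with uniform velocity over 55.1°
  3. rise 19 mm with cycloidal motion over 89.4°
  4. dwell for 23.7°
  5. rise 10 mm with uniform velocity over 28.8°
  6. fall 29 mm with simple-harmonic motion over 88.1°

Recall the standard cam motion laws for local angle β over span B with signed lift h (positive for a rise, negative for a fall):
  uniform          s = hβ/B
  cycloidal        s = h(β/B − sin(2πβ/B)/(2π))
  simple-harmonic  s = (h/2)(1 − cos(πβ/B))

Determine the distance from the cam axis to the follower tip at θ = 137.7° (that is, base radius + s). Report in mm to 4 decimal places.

seg 1 [0°–74.9°] uniform, h=10: full span → s += 10 → s = 10.0000
seg 2 [74.9°–130°] uniform, h=5: full span → s += 5 → s = 15.0000
seg 3 [130°–219.4°] cycloidal, h=19: θ=137.7° here. β=7.7, B=89.4. 19·(0.0861 − sin(2π·0.0861)/(2π)) = 0.0787 → s = 15.0787
radial distance = base radius + s = 25 + 15.0787 = 40.0787

40.0787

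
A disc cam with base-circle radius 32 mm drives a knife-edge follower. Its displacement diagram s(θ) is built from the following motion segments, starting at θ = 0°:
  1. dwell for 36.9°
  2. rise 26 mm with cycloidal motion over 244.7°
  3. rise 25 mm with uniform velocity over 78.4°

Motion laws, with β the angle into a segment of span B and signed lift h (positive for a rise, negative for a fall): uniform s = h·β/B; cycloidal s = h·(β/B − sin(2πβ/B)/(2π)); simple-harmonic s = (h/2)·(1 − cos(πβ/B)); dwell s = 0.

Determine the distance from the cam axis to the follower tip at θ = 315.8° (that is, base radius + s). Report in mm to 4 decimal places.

seg 1 [0°–36.9°] dwell: s stays 0.0000
seg 2 [36.9°–281.6°] cycloidal, h=26: full span → s += 26 → s = 26.0000
seg 3 [281.6°–360°] uniform, h=25: θ=315.8° here. β=34.2, B=78.4. 25·34.2/78.4 = 10.9056 → s = 36.9056
radial distance = base radius + s = 32 + 36.9056 = 68.9056

68.9056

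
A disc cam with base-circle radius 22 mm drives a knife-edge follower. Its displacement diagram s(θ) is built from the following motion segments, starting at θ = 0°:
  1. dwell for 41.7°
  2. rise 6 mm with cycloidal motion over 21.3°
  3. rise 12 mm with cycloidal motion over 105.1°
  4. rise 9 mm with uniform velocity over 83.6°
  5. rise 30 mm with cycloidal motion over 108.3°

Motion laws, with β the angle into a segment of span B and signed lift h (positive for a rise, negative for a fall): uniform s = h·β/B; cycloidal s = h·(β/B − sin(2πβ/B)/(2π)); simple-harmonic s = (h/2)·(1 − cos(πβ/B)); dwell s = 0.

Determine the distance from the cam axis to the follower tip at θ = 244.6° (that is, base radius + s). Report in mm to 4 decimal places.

seg 1 [0°–41.7°] dwell: s stays 0.0000
seg 2 [41.7°–63°] cycloidal, h=6: full span → s += 6 → s = 6.0000
seg 3 [63°–168.1°] cycloidal, h=12: full span → s += 12 → s = 18.0000
seg 4 [168.1°–251.7°] uniform, h=9: θ=244.6° here. β=76.5, B=83.6. 9·76.5/83.6 = 8.2356 → s = 26.2356
radial distance = base radius + s = 22 + 26.2356 = 48.2356

48.2356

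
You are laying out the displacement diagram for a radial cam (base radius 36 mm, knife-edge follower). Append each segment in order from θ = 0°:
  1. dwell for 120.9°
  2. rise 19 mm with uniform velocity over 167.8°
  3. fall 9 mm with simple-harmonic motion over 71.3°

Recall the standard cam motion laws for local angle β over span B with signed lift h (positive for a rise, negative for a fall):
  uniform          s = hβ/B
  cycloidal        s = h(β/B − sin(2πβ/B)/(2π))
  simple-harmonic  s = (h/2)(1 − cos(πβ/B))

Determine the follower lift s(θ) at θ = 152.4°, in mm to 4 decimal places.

seg 1 [0°–120.9°] dwell: s stays 0.0000
seg 2 [120.9°–288.7°] uniform, h=19: θ=152.4° here. β=31.5, B=167.8. 19·31.5/167.8 = 3.5667 → s = 3.5667

3.5667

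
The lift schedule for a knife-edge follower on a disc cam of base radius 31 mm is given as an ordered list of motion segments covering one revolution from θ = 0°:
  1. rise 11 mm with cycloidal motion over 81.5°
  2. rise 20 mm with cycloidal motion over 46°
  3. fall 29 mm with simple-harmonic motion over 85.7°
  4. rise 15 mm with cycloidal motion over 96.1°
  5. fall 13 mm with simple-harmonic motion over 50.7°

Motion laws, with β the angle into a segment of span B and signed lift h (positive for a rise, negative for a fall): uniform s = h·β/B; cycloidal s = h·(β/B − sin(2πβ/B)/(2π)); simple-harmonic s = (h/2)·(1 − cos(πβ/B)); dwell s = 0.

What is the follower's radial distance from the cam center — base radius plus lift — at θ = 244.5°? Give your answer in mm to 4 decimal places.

seg 1 [0°–81.5°] cycloidal, h=11: full span → s += 11 → s = 11.0000
seg 2 [81.5°–127.5°] cycloidal, h=20: full span → s += 20 → s = 31.0000
seg 3 [127.5°–213.2°] simple-harmonic, h=-29: full span → s += -29 → s = 2.0000
seg 4 [213.2°–309.3°] cycloidal, h=15: θ=244.5° here. β=31.3, B=96.1. 15·(0.3257 − sin(2π·0.3257)/(2π)) = 2.7632 → s = 4.7632
radial distance = base radius + s = 31 + 4.7632 = 35.7632

35.7632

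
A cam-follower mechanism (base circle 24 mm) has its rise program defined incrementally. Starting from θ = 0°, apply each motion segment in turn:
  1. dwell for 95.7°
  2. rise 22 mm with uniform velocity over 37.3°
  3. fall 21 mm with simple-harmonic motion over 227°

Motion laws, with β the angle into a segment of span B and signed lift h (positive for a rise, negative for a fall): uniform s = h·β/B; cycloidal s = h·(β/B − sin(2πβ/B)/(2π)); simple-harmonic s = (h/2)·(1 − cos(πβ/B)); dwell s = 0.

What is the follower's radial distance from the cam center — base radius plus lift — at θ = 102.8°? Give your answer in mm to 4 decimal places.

seg 1 [0°–95.7°] dwell: s stays 0.0000
seg 2 [95.7°–133°] uniform, h=22: θ=102.8° here. β=7.1, B=37.3. 22·7.1/37.3 = 4.1877 → s = 4.1877
radial distance = base radius + s = 24 + 4.1877 = 28.1877

28.1877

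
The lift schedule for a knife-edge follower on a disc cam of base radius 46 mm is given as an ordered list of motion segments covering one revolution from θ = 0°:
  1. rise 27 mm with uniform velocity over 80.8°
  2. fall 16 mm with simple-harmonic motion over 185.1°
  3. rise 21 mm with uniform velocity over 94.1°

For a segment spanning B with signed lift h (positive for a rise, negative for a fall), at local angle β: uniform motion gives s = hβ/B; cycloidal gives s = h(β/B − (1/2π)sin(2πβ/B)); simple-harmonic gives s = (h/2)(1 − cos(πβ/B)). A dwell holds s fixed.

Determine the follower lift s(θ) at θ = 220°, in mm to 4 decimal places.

seg 1 [0°–80.8°] uniform, h=27: full span → s += 27 → s = 27.0000
seg 2 [80.8°–265.9°] simple-harmonic, h=-16: θ=220° here. β=139.2, B=185.1. -16/2·(1 − cos(π·0.7520)) = -13.6927 → s = 13.3073

13.3073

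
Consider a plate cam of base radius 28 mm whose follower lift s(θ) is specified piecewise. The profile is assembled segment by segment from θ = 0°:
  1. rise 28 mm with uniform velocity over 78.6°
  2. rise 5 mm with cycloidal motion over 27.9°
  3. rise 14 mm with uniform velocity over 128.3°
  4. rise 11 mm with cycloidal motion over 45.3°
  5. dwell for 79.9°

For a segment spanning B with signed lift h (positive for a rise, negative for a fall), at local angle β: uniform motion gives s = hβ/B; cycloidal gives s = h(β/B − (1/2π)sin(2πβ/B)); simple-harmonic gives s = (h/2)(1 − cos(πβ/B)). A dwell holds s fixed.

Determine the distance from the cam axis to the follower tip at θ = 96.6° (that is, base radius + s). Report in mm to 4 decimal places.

seg 1 [0°–78.6°] uniform, h=28: full span → s += 28 → s = 28.0000
seg 2 [78.6°–106.5°] cycloidal, h=5: θ=96.6° here. β=18, B=27.9. 5·(0.6452 − sin(2π·0.6452)/(2π)) = 3.8551 → s = 31.8551
radial distance = base radius + s = 28 + 31.8551 = 59.8551

59.8551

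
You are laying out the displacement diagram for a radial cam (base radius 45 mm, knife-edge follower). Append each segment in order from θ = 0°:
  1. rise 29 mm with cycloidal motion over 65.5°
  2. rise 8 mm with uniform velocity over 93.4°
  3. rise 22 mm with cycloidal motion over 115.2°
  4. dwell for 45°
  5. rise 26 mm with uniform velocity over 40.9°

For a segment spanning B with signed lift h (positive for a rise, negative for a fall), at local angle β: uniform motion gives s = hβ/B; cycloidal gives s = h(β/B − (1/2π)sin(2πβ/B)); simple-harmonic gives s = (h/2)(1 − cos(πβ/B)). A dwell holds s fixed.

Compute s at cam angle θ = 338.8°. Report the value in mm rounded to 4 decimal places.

seg 1 [0°–65.5°] cycloidal, h=29: full span → s += 29 → s = 29.0000
seg 2 [65.5°–158.9°] uniform, h=8: full span → s += 8 → s = 37.0000
seg 3 [158.9°–274.1°] cycloidal, h=22: full span → s += 22 → s = 59.0000
seg 4 [274.1°–319.1°] dwell: s stays 59.0000
seg 5 [319.1°–360°] uniform, h=26: θ=338.8° here. β=19.7, B=40.9. 26·19.7/40.9 = 12.5232 → s = 71.5232

71.5232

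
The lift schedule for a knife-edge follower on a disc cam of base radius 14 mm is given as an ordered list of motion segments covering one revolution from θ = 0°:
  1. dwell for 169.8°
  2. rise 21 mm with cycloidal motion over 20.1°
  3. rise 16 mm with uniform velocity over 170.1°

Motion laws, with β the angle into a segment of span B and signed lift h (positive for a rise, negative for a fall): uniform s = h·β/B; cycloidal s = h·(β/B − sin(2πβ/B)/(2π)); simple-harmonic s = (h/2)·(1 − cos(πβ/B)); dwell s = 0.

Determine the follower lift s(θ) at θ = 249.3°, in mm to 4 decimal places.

seg 1 [0°–169.8°] dwell: s stays 0.0000
seg 2 [169.8°–189.9°] cycloidal, h=21: full span → s += 21 → s = 21.0000
seg 3 [189.9°–360°] uniform, h=16: θ=249.3° here. β=59.4, B=170.1. 16·59.4/170.1 = 5.5873 → s = 26.5873

26.5873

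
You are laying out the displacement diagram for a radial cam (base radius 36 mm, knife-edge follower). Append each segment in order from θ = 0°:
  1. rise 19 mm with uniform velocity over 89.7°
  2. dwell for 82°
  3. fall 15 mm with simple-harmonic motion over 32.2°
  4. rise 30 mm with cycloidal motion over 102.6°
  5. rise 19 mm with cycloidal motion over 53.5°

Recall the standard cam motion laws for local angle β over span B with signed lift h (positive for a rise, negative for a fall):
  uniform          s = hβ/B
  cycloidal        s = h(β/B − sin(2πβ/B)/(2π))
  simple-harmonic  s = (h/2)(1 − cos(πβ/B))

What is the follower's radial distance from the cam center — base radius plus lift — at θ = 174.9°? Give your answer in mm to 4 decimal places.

seg 1 [0°–89.7°] uniform, h=19: full span → s += 19 → s = 19.0000
seg 2 [89.7°–171.7°] dwell: s stays 19.0000
seg 3 [171.7°–203.9°] simple-harmonic, h=-15: θ=174.9° here. β=3.2, B=32.2. -15/2·(1 − cos(π·0.0994)) = -0.3626 → s = 18.6374
radial distance = base radius + s = 36 + 18.6374 = 54.6374

54.6374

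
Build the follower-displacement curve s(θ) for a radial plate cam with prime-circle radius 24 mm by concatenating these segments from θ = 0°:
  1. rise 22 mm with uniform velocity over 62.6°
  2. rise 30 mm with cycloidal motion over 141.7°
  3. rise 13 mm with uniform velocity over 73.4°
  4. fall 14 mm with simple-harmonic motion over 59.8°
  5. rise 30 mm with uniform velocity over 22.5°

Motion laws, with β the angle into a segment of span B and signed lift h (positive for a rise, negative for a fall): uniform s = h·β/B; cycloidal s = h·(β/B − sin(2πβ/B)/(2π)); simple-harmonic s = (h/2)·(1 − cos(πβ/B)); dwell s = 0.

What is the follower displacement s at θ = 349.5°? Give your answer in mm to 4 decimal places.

seg 1 [0°–62.6°] uniform, h=22: full span → s += 22 → s = 22.0000
seg 2 [62.6°–204.3°] cycloidal, h=30: full span → s += 30 → s = 52.0000
seg 3 [204.3°–277.7°] uniform, h=13: full span → s += 13 → s = 65.0000
seg 4 [277.7°–337.5°] simple-harmonic, h=-14: full span → s += -14 → s = 51.0000
seg 5 [337.5°–360°] uniform, h=30: θ=349.5° here. β=12, B=22.5. 30·12/22.5 = 16.0000 → s = 67.0000

67.0000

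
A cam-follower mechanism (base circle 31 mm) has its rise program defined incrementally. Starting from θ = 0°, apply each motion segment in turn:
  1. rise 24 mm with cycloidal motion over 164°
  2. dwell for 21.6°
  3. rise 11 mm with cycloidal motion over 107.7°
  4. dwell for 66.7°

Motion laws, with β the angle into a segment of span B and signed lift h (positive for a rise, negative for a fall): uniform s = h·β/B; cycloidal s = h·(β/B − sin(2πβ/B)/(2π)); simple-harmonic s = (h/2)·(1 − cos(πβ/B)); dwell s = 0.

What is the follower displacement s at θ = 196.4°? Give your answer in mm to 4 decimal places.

seg 1 [0°–164°] cycloidal, h=24: full span → s += 24 → s = 24.0000
seg 2 [164°–185.6°] dwell: s stays 24.0000
seg 3 [185.6°–293.3°] cycloidal, h=11: θ=196.4° here. β=10.8, B=107.7. 11·(0.1003 − sin(2π·0.1003)/(2π)) = 0.0715 → s = 24.0715

24.0715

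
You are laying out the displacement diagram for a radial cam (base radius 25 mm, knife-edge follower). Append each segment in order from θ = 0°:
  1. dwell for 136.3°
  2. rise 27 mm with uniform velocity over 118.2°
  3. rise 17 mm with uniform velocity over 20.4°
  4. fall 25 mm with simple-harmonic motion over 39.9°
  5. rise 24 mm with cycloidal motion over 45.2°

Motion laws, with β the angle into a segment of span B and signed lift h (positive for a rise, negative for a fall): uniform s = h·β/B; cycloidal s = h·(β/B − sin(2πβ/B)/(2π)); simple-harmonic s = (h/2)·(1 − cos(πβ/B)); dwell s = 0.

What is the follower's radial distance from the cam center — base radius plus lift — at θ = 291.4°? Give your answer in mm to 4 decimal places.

seg 1 [0°–136.3°] dwell: s stays 0.0000
seg 2 [136.3°–254.5°] uniform, h=27: full span → s += 27 → s = 27.0000
seg 3 [254.5°–274.9°] uniform, h=17: full span → s += 17 → s = 44.0000
seg 4 [274.9°–314.8°] simple-harmonic, h=-25: θ=291.4° here. β=16.5, B=39.9. -25/2·(1 − cos(π·0.4135)) = -9.1461 → s = 34.8539
radial distance = base radius + s = 25 + 34.8539 = 59.8539

59.8539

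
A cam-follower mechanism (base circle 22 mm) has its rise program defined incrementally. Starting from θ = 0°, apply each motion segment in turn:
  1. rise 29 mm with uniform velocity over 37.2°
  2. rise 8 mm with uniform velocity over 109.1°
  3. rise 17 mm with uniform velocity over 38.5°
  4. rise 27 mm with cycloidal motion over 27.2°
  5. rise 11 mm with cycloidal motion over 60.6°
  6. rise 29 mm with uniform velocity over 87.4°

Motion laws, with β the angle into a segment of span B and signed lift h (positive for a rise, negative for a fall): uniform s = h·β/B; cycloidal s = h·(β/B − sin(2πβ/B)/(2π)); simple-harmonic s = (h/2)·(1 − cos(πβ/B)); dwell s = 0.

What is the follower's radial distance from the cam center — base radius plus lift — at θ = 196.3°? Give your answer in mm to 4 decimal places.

seg 1 [0°–37.2°] uniform, h=29: full span → s += 29 → s = 29.0000
seg 2 [37.2°–146.3°] uniform, h=8: full span → s += 8 → s = 37.0000
seg 3 [146.3°–184.8°] uniform, h=17: full span → s += 17 → s = 54.0000
seg 4 [184.8°–212°] cycloidal, h=27: θ=196.3° here. β=11.5, B=27.2. 27·(0.4228 − sin(2π·0.4228)/(2π)) = 9.4117 → s = 63.4117
radial distance = base radius + s = 22 + 63.4117 = 85.4117

85.4117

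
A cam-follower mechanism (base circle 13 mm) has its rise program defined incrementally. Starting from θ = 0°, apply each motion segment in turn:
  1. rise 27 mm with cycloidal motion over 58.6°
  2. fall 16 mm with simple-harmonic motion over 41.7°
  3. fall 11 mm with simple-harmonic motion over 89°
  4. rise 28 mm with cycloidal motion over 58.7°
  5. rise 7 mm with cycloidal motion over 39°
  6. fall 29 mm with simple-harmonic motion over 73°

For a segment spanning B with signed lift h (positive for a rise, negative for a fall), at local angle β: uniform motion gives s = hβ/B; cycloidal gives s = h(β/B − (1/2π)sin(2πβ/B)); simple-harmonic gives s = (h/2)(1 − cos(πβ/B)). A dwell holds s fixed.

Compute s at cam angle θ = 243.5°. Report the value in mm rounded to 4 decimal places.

seg 1 [0°–58.6°] cycloidal, h=27: full span → s += 27 → s = 27.0000
seg 2 [58.6°–100.3°] simple-harmonic, h=-16: full span → s += -16 → s = 11.0000
seg 3 [100.3°–189.3°] simple-harmonic, h=-11: full span → s += -11 → s = 0.0000
seg 4 [189.3°–248°] cycloidal, h=28: θ=243.5° here. β=54.2, B=58.7. 28·(0.9233 − sin(2π·0.9233)/(2π)) = 27.9180 → s = 27.9180

27.9180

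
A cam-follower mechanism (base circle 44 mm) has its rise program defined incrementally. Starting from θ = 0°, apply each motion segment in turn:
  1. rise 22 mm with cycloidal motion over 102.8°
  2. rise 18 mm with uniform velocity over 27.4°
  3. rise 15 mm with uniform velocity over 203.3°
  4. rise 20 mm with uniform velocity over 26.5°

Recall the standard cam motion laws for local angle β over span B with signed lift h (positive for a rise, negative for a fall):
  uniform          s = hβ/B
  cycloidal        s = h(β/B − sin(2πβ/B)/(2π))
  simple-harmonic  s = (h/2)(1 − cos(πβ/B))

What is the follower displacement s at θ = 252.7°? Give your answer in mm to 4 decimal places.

seg 1 [0°–102.8°] cycloidal, h=22: full span → s += 22 → s = 22.0000
seg 2 [102.8°–130.2°] uniform, h=18: full span → s += 18 → s = 40.0000
seg 3 [130.2°–333.5°] uniform, h=15: θ=252.7° here. β=122.5, B=203.3. 15·122.5/203.3 = 9.0384 → s = 49.0384

49.0384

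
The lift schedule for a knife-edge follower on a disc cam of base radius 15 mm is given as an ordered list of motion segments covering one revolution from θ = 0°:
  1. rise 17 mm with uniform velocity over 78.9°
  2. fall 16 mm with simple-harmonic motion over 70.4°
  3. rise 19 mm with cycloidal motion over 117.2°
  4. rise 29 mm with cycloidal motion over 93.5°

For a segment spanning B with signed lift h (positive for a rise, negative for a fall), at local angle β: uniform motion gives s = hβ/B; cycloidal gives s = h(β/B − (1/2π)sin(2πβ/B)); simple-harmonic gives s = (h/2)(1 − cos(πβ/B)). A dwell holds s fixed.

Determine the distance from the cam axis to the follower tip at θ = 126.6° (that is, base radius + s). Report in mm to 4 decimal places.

seg 1 [0°–78.9°] uniform, h=17: full span → s += 17 → s = 17.0000
seg 2 [78.9°–149.3°] simple-harmonic, h=-16: θ=126.6° here. β=47.7, B=70.4. -16/2·(1 − cos(π·0.6776)) = -12.2346 → s = 4.7654
radial distance = base radius + s = 15 + 4.7654 = 19.7654

19.7654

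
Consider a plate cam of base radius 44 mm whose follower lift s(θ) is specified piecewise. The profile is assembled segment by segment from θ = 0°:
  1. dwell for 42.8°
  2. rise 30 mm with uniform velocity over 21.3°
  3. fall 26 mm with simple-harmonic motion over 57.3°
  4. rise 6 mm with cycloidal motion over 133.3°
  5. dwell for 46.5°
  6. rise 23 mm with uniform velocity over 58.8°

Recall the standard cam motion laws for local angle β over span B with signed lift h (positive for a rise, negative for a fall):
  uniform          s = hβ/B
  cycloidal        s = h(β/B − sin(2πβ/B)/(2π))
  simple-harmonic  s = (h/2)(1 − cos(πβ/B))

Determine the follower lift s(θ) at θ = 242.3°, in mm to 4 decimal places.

seg 1 [0°–42.8°] dwell: s stays 0.0000
seg 2 [42.8°–64.1°] uniform, h=30: full span → s += 30 → s = 30.0000
seg 3 [64.1°–121.4°] simple-harmonic, h=-26: full span → s += -26 → s = 4.0000
seg 4 [121.4°–254.7°] cycloidal, h=6: θ=242.3° here. β=120.9, B=133.3. 6·(0.9070 − sin(2π·0.9070)/(2π)) = 5.9688 → s = 9.9688

9.9688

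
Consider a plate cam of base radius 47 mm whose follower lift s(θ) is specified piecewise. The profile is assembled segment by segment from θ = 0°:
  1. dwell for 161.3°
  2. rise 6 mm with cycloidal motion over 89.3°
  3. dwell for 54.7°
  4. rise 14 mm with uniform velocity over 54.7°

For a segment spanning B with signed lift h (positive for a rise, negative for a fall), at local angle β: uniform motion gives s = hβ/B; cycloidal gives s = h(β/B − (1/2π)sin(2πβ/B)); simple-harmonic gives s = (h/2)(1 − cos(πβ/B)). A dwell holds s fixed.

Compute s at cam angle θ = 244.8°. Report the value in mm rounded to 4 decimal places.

seg 1 [0°–161.3°] dwell: s stays 0.0000
seg 2 [161.3°–250.6°] cycloidal, h=6: θ=244.8° here. β=83.5, B=89.3. 6·(0.9351 − sin(2π·0.9351)/(2π)) = 5.9893 → s = 5.9893

5.9893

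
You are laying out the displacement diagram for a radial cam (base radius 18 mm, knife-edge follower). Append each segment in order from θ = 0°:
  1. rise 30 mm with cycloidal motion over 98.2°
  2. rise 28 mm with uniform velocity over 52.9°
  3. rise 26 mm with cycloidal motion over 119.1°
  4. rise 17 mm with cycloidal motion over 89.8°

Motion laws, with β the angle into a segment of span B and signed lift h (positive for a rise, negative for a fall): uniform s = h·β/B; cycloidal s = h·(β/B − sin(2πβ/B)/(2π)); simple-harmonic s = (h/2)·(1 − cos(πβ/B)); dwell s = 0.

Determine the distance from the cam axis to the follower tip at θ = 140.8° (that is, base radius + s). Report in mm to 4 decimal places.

seg 1 [0°–98.2°] cycloidal, h=30: full span → s += 30 → s = 30.0000
seg 2 [98.2°–151.1°] uniform, h=28: θ=140.8° here. β=42.6, B=52.9. 28·42.6/52.9 = 22.5482 → s = 52.5482
radial distance = base radius + s = 18 + 52.5482 = 70.5482

70.5482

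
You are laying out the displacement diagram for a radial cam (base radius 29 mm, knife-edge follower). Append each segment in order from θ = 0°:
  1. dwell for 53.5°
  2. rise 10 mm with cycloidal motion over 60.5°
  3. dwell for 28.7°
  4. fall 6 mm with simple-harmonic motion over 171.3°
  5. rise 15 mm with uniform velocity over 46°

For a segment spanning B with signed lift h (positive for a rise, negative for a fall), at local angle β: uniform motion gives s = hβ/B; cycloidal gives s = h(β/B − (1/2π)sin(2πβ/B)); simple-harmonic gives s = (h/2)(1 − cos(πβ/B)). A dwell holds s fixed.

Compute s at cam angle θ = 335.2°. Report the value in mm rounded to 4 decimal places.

seg 1 [0°–53.5°] dwell: s stays 0.0000
seg 2 [53.5°–114°] cycloidal, h=10: full span → s += 10 → s = 10.0000
seg 3 [114°–142.7°] dwell: s stays 10.0000
seg 4 [142.7°–314°] simple-harmonic, h=-6: full span → s += -6 → s = 4.0000
seg 5 [314°–360°] uniform, h=15: θ=335.2° here. β=21.2, B=46. 15·21.2/46 = 6.9130 → s = 10.9130

10.9130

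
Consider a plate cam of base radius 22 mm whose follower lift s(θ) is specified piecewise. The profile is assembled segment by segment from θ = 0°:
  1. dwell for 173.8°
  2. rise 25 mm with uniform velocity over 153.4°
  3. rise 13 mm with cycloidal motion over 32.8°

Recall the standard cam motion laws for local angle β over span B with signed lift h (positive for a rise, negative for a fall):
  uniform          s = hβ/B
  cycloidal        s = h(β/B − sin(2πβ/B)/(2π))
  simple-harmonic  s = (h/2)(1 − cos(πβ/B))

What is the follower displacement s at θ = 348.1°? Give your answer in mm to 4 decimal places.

seg 1 [0°–173.8°] dwell: s stays 0.0000
seg 2 [173.8°–327.2°] uniform, h=25: full span → s += 25 → s = 25.0000
seg 3 [327.2°–360°] cycloidal, h=13: θ=348.1° here. β=20.9, B=32.8. 13·(0.6372 − sin(2π·0.6372)/(2π)) = 9.8543 → s = 34.8543

34.8543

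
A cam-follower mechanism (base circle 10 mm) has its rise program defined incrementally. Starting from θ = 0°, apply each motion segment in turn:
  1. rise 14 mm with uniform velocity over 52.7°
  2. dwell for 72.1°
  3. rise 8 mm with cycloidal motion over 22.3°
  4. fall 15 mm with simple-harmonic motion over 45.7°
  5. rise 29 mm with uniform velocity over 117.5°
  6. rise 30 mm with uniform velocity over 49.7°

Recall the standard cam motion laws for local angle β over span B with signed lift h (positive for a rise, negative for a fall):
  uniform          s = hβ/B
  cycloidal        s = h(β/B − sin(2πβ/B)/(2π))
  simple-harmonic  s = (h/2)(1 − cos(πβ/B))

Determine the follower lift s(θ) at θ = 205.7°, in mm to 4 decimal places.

seg 1 [0°–52.7°] uniform, h=14: full span → s += 14 → s = 14.0000
seg 2 [52.7°–124.8°] dwell: s stays 14.0000
seg 3 [124.8°–147.1°] cycloidal, h=8: full span → s += 8 → s = 22.0000
seg 4 [147.1°–192.8°] simple-harmonic, h=-15: full span → s += -15 → s = 7.0000
seg 5 [192.8°–310.3°] uniform, h=29: θ=205.7° here. β=12.9, B=117.5. 29·12.9/117.5 = 3.1838 → s = 10.1838

10.1838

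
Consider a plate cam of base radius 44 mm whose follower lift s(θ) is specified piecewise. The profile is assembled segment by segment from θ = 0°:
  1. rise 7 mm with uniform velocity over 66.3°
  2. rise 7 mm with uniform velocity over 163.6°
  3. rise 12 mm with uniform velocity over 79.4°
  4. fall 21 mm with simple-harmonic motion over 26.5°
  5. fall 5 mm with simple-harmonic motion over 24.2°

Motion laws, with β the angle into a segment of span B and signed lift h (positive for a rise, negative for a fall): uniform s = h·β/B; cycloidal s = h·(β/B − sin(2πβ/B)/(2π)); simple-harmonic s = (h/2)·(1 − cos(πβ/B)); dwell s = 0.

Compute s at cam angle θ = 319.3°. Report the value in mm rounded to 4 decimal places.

seg 1 [0°–66.3°] uniform, h=7: full span → s += 7 → s = 7.0000
seg 2 [66.3°–229.9°] uniform, h=7: full span → s += 7 → s = 14.0000
seg 3 [229.9°–309.3°] uniform, h=12: full span → s += 12 → s = 26.0000
seg 4 [309.3°–335.8°] simple-harmonic, h=-21: θ=319.3° here. β=10, B=26.5. -21/2·(1 − cos(π·0.3774)) = -6.5538 → s = 19.4462

19.4462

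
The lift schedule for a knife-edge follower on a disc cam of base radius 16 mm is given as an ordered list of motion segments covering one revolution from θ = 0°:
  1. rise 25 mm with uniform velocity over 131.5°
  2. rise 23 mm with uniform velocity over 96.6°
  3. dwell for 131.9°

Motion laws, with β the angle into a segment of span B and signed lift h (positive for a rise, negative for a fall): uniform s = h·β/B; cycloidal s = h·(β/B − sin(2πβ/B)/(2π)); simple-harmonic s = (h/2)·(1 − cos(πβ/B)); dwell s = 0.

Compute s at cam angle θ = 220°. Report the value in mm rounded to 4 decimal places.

seg 1 [0°–131.5°] uniform, h=25: full span → s += 25 → s = 25.0000
seg 2 [131.5°–228.1°] uniform, h=23: θ=220° here. β=88.5, B=96.6. 23·88.5/96.6 = 21.0714 → s = 46.0714

46.0714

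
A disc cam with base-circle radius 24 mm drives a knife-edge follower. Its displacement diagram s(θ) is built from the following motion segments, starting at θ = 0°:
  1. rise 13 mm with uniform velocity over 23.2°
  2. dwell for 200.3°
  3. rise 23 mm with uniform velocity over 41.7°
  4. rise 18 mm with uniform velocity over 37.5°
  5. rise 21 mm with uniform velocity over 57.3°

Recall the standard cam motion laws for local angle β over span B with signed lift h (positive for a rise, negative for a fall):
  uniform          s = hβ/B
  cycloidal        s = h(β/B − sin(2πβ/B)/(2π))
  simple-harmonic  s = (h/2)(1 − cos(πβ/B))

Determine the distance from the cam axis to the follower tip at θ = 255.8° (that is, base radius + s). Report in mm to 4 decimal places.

seg 1 [0°–23.2°] uniform, h=13: full span → s += 13 → s = 13.0000
seg 2 [23.2°–223.5°] dwell: s stays 13.0000
seg 3 [223.5°–265.2°] uniform, h=23: θ=255.8° here. β=32.3, B=41.7. 23·32.3/41.7 = 17.8153 → s = 30.8153
radial distance = base radius + s = 24 + 30.8153 = 54.8153

54.8153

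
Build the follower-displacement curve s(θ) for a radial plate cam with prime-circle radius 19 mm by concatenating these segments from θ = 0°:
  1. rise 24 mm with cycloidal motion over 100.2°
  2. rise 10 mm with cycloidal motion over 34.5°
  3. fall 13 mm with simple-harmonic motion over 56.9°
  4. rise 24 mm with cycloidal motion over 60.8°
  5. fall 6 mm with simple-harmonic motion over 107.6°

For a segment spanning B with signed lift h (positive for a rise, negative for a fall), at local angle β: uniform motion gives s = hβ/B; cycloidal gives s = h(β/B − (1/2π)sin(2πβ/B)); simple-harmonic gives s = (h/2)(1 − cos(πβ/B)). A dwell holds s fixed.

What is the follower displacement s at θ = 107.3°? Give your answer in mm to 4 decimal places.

seg 1 [0°–100.2°] cycloidal, h=24: full span → s += 24 → s = 24.0000
seg 2 [100.2°–134.7°] cycloidal, h=10: θ=107.3° here. β=7.1, B=34.5. 10·(0.2058 − sin(2π·0.2058)/(2π)) = 0.5274 → s = 24.5274

24.5274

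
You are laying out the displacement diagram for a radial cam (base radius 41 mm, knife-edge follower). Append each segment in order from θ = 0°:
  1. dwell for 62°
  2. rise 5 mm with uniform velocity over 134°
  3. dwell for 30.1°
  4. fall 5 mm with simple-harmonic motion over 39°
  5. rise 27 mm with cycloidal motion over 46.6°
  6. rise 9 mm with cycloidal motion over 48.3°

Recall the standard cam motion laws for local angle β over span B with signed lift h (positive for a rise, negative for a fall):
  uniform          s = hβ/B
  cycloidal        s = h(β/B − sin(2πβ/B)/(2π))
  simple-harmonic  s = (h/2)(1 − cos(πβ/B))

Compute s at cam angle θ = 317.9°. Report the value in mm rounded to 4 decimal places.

seg 1 [0°–62°] dwell: s stays 0.0000
seg 2 [62°–196°] uniform, h=5: full span → s += 5 → s = 5.0000
seg 3 [196°–226.1°] dwell: s stays 5.0000
seg 4 [226.1°–265.1°] simple-harmonic, h=-5: full span → s += -5 → s = 0.0000
seg 5 [265.1°–311.7°] cycloidal, h=27: full span → s += 27 → s = 27.0000
seg 6 [311.7°–360°] cycloidal, h=9: θ=317.9° here. β=6.2, B=48.3. 9·(0.1284 − sin(2π·0.1284)/(2π)) = 0.1212 → s = 27.1212

27.1212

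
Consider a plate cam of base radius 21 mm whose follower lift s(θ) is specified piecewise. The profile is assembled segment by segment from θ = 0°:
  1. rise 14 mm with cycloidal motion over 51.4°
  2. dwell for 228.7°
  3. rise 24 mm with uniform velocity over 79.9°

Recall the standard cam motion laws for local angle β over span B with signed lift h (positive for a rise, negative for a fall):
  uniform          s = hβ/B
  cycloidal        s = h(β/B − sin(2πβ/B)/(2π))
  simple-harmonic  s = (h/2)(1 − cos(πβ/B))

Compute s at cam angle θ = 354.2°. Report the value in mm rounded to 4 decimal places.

seg 1 [0°–51.4°] cycloidal, h=14: full span → s += 14 → s = 14.0000
seg 2 [51.4°–280.1°] dwell: s stays 14.0000
seg 3 [280.1°–360°] uniform, h=24: θ=354.2° here. β=74.1, B=79.9. 24·74.1/79.9 = 22.2578 → s = 36.2578

36.2578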